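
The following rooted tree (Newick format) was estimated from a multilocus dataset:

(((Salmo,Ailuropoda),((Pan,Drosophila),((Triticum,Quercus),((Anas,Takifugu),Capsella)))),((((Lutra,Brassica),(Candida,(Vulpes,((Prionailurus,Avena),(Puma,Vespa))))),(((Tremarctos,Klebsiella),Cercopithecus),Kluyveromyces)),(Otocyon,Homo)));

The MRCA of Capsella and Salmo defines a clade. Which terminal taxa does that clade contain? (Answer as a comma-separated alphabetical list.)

Ailuropoda, Anas, Capsella, Drosophila, Pan, Quercus, Salmo, Takifugu, Triticum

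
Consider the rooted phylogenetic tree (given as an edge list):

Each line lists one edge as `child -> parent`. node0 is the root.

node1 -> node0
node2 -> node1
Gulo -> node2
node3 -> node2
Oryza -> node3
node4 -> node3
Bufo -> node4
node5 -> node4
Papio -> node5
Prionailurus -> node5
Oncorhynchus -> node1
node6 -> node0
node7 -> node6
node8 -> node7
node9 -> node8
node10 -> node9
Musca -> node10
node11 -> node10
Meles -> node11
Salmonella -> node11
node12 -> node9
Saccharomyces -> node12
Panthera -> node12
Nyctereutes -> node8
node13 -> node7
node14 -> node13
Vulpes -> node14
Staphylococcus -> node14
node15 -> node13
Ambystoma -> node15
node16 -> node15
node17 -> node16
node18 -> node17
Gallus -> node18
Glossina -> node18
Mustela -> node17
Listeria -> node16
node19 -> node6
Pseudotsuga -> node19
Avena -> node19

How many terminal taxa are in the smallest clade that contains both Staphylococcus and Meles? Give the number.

13

The MRCA of Staphylococcus and Meles is the node subtending ((((Musca,(Meles,Salmonella)),(Saccharomyces,Panthera)),Nyctereutes),((Vulpes,Staphylococcus),(Ambystoma,(((Gallus,Glossina),Mustela),Listeria)))).
That clade contains 13 terminal taxa: Ambystoma, Gallus, Glossina, Listeria, Meles, Musca, Mustela, Nyctereutes, Panthera, Saccharomyces, Salmonella, Staphylococcus, Vulpes.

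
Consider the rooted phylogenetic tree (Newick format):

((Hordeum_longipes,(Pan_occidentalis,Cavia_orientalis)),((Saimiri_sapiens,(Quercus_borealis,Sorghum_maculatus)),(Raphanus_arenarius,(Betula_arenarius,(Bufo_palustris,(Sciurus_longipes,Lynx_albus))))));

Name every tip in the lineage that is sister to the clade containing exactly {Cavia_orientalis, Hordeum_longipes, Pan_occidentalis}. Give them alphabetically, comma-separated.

Betula_arenarius, Bufo_palustris, Lynx_albus, Quercus_borealis, Raphanus_arenarius, Saimiri_sapiens, Sciurus_longipes, Sorghum_maculatus

The clade containing exactly {Cavia_orientalis, Hordeum_longipes, Pan_occidentalis} attaches directly to the root of the tree.
The other lineage descending from that same node — the sister group — is ((Saimiri_sapiens,(Quercus_borealis,Sorghum_maculatus)),(Raphanus_arenarius,(Betula_arenarius,(Bufo_palustris,(Sciurus_longipes,Lynx_albus))))); its 8 tips in alphabetical order are the answer.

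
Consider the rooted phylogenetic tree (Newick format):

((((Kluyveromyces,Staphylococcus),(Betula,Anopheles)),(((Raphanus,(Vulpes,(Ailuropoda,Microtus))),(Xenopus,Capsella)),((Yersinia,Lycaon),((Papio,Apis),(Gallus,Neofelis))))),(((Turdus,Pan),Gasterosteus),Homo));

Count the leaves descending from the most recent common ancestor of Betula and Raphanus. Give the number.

16

The MRCA of Betula and Raphanus is the node subtending (((Kluyveromyces,Staphylococcus),(Betula,Anopheles)),(((Raphanus,(Vulpes,(Ailuropoda,Microtus))),(Xenopus,Capsella)),((Yersinia,Lycaon),((Papio,Apis),(Gallus,Neofelis))))).
That clade contains 16 terminal taxa: Ailuropoda, Anopheles, Apis, Betula, Capsella, Gallus, Kluyveromyces, Lycaon, Microtus, Neofelis, Papio, Raphanus, Staphylococcus, Vulpes, Xenopus, Yersinia.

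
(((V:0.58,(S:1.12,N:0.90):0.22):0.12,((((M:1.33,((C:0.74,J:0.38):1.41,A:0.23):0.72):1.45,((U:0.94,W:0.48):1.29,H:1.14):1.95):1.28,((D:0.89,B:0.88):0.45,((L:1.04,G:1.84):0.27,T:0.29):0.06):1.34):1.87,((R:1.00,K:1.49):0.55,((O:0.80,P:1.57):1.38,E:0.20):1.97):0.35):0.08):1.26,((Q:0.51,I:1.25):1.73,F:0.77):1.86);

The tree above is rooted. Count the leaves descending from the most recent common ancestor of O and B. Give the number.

17

The MRCA of O and B is the node subtending ((((M,((C,J),A)),((U,W),H)),((D,B),((L,G),T))),((R,K),((O,P),E))).
That clade contains 17 terminal taxa: A, B, C, D, E, G, H, J, K, L, M, O, P, R, T, U, W.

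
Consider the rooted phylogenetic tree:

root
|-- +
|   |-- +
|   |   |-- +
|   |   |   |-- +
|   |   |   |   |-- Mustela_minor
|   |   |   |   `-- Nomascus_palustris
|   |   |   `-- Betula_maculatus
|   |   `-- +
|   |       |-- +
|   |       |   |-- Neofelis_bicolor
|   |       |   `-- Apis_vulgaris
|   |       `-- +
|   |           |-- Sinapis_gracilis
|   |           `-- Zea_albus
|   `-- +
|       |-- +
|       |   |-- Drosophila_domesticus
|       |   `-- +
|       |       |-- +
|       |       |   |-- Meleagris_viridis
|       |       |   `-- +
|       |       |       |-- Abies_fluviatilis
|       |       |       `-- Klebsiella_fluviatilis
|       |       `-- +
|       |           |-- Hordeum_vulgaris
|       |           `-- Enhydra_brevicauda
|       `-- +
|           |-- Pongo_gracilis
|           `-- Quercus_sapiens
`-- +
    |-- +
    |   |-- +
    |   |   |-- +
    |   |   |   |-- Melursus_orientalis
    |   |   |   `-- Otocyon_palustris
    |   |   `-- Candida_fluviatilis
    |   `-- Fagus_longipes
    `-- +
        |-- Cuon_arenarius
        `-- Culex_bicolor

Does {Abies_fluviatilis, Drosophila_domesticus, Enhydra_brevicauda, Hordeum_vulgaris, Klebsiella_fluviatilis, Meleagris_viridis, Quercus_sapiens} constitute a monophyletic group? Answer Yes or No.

No

The MRCA of the listed taxa subtends ((Drosophila_domesticus,((Meleagris_viridis,(Abies_fluviatilis,Klebsiella_fluviatilis)),(Hordeum_vulgaris,Enhydra_brevicauda))),(Pongo_gracilis,Quercus_sapiens)).
That clade also contains Pongo_gracilis, which is not in the proposed group, so the group is not monophyletic.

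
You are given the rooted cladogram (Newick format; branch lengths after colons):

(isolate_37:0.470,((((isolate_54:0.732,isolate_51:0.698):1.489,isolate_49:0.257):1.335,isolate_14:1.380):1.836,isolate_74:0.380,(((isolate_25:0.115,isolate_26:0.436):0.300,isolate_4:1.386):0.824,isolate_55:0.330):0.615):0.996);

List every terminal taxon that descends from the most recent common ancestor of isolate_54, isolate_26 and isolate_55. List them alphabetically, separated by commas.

Tracing isolate_54: it sits inside (isolate_54,isolate_51).
Tracing isolate_26: it sits inside (isolate_25,isolate_26).
Tracing isolate_55: it sits inside (((isolate_25,isolate_26),isolate_4),isolate_55).
The smallest clade enclosing all 3 is ((((isolate_54,isolate_51),isolate_49),isolate_14),isolate_74,(((isolate_25,isolate_26),isolate_4),isolate_55)); the answer is its 9 terminal taxa in alphabetical order.

isolate_14, isolate_25, isolate_26, isolate_4, isolate_49, isolate_51, isolate_54, isolate_55, isolate_74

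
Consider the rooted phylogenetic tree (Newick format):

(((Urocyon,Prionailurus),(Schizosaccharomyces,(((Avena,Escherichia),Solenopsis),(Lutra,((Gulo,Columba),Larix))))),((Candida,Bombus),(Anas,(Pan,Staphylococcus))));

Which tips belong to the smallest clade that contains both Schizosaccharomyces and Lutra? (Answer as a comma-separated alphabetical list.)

Tracing Schizosaccharomyces: it sits inside (Schizosaccharomyces,(((Avena,Escherichia),Solenopsis),(Lutra,((Gulo,Columba),Larix)))).
Tracing Lutra: it sits inside (Lutra,((Gulo,Columba),Larix)).
The smallest clade enclosing both is (Schizosaccharomyces,(((Avena,Escherichia),Solenopsis),(Lutra,((Gulo,Columba),Larix)))); the answer is its 8 terminal taxa in alphabetical order.

Avena, Columba, Escherichia, Gulo, Larix, Lutra, Schizosaccharomyces, Solenopsis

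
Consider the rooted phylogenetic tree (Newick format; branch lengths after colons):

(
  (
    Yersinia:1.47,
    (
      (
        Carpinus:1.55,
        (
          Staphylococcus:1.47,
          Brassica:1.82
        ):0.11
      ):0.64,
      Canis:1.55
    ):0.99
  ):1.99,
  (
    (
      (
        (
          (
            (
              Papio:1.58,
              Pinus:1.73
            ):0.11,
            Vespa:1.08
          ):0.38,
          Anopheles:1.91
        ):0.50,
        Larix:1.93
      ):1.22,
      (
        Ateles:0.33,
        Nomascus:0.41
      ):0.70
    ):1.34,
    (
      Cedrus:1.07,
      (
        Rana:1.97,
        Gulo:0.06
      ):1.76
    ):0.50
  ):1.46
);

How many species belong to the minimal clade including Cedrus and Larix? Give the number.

The MRCA of Cedrus and Larix is the node subtending ((((((Papio,Pinus),Vespa),Anopheles),Larix),(Ateles,Nomascus)),(Cedrus,(Rana,Gulo))).
That clade contains 10 terminal taxa: Anopheles, Ateles, Cedrus, Gulo, Larix, Nomascus, Papio, Pinus, Rana, Vespa.

10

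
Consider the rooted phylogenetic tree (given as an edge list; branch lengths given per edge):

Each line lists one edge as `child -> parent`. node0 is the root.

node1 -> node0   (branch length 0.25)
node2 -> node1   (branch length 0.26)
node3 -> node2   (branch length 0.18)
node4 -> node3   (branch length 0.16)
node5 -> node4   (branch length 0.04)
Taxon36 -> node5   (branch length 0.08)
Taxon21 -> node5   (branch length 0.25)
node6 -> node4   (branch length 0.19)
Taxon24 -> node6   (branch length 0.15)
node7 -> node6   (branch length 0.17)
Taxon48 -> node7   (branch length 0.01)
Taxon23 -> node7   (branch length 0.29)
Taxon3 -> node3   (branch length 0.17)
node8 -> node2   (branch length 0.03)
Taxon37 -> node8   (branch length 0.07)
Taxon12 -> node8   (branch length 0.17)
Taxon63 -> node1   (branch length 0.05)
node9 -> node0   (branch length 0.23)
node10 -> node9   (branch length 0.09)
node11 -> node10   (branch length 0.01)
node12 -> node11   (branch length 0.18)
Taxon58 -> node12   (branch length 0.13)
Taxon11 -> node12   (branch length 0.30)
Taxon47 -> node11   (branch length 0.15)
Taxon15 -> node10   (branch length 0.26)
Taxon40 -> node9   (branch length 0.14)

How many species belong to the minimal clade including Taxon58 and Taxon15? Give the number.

The MRCA of Taxon58 and Taxon15 is the node subtending (((Taxon58,Taxon11),Taxon47),Taxon15).
That clade contains 4 terminal taxa: Taxon11, Taxon15, Taxon47, Taxon58.

4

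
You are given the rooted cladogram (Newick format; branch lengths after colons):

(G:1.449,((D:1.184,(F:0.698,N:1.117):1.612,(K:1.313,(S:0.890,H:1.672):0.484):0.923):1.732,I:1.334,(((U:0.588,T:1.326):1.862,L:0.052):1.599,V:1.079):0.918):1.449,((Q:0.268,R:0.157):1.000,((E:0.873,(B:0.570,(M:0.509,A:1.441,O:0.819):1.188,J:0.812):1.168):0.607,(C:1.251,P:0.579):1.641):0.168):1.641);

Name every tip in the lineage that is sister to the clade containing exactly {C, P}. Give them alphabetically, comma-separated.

A, B, E, J, M, O

The clade containing exactly {C, P} attaches to the tree at the node subtending ((E,(B,(M,A,O),J)),(C,P)).
The other lineage descending from that same node — the sister group — is (E,(B,(M,A,O),J)); its 6 tips in alphabetical order are the answer.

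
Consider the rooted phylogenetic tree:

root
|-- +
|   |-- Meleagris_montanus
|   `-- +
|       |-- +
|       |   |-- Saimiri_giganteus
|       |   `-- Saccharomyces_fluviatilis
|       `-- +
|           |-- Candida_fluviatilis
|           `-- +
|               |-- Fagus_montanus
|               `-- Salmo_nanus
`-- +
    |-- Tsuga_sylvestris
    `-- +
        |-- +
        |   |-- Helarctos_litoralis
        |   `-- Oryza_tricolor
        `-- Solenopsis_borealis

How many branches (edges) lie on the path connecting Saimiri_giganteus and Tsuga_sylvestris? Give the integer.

The MRCA of Saimiri_giganteus and Tsuga_sylvestris is the root of the tree.
From Saimiri_giganteus up to that node: 4 branches. From Tsuga_sylvestris up to the same node: 2 branches. Total: 4 + 2 = 6.

6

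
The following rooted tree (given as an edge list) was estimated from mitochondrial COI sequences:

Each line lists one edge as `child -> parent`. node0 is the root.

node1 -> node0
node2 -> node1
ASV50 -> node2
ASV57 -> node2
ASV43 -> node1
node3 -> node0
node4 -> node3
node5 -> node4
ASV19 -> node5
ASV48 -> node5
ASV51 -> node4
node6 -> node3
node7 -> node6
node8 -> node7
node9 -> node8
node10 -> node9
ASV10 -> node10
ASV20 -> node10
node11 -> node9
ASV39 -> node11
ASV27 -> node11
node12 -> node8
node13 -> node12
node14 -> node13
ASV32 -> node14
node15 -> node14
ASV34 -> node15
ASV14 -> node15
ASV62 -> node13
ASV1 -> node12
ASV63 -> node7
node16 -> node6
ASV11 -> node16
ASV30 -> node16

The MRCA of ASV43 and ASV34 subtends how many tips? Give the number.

18

The MRCA of ASV43 and ASV34 is the root, so the clade is the entire tree.
That clade contains 18 terminal taxa: ASV1, ASV10, ASV11, ASV14, ASV19, ASV20, ASV27, ASV30, ASV32, ASV34, ASV39, ASV43, ASV48, ASV50, ASV51, ASV57, ASV62, ASV63.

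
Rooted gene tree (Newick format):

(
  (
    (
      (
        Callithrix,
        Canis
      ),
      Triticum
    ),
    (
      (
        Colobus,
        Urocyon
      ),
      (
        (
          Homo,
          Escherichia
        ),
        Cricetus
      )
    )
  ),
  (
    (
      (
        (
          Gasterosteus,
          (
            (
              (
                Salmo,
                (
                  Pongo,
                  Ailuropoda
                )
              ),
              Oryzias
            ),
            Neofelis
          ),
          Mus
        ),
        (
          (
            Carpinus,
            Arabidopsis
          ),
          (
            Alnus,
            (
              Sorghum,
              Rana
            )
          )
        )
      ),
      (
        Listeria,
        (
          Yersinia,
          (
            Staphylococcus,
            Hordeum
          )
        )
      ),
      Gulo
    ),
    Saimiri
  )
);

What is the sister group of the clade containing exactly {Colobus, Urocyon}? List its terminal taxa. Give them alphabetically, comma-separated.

Cricetus, Escherichia, Homo

The clade containing exactly {Colobus, Urocyon} attaches to the tree at the node subtending ((Colobus,Urocyon),((Homo,Escherichia),Cricetus)).
The other lineage descending from that same node — the sister group — is ((Homo,Escherichia),Cricetus); its 3 tips in alphabetical order are the answer.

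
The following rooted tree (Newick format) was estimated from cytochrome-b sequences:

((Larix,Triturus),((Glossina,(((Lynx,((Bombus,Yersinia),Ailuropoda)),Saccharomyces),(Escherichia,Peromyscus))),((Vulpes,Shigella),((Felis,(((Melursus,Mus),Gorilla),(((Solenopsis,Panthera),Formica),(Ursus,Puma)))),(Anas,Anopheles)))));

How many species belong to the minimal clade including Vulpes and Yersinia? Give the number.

The MRCA of Vulpes and Yersinia is the node subtending ((Glossina,(((Lynx,((Bombus,Yersinia),Ailuropoda)),Saccharomyces),(Escherichia,Peromyscus))),((Vulpes,Shigella),((Felis,(((Melursus,Mus),Gorilla),(((Solenopsis,Panthera),Formica),(Ursus,Puma)))),(Anas,Anopheles)))).
That clade contains 21 terminal taxa: Ailuropoda, Anas, Anopheles, Bombus, Escherichia, Felis, Formica, Glossina, Gorilla, Lynx, Melursus, Mus, Panthera, Peromyscus, Puma, Saccharomyces, Shigella, Solenopsis, Ursus, Vulpes, Yersinia.

21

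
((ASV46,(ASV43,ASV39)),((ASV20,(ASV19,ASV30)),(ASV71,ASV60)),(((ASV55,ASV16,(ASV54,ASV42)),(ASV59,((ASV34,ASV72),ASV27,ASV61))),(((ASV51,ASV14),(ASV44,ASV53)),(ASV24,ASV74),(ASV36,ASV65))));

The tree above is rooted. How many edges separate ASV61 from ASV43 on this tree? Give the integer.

8

The MRCA of ASV61 and ASV43 is the root of the tree.
From ASV61 up to that node: 5 branches. From ASV43 up to the same node: 3 branches. Total: 5 + 3 = 8.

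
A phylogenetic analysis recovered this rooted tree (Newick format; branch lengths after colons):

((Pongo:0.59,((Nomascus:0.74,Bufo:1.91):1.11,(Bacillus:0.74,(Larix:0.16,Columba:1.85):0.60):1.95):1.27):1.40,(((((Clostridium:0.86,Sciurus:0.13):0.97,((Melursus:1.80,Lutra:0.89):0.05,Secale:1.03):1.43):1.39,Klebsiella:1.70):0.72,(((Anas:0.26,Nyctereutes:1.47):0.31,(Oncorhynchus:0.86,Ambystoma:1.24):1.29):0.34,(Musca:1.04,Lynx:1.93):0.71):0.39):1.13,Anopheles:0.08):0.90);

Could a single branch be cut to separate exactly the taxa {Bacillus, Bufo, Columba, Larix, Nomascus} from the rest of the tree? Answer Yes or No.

The most recent common ancestor of these taxa subtends ((Nomascus,Bufo),(Bacillus,(Larix,Columba))).
That clade has exactly 5 tips — every listed taxon and nothing else — so the group is monophyletic.

Yes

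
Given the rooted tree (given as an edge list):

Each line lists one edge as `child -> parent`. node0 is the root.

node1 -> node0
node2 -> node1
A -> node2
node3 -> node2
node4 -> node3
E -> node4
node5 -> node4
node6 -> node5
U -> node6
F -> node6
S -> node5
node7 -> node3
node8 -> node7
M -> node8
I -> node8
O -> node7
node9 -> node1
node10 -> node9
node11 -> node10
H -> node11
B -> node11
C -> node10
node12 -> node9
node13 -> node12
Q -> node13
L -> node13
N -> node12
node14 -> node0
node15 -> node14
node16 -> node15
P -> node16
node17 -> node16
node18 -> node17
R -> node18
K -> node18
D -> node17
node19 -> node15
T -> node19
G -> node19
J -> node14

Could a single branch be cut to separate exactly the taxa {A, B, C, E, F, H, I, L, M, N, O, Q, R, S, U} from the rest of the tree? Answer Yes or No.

The MRCA of the listed taxa is the root, so the smallest clade containing them is the whole tree.
That clade also contains D, G, J, K, P, T, which are not in the proposed group, so the group is not monophyletic.

No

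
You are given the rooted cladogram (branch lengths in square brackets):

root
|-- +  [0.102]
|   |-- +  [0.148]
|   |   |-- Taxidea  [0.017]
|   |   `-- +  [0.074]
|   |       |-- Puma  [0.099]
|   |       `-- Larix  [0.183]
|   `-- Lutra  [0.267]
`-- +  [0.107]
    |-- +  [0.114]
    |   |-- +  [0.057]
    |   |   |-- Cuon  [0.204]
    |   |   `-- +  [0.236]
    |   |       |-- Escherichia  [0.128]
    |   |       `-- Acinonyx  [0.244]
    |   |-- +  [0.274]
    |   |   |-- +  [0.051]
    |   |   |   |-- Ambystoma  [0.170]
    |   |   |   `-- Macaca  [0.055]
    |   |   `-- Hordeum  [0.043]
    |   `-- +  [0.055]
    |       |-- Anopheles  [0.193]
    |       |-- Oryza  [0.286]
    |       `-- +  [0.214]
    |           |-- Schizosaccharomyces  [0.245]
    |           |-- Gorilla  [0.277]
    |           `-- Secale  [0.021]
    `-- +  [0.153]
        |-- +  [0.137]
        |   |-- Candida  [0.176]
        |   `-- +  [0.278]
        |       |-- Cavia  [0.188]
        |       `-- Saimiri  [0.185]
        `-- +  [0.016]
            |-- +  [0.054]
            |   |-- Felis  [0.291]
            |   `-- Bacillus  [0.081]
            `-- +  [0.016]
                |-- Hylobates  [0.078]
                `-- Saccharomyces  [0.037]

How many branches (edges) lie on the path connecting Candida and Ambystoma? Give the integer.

The MRCA of Candida and Ambystoma is the node subtending (((Cuon,(Escherichia,Acinonyx)),((Ambystoma,Macaca),Hordeum),(Anopheles,Oryza,(Schizosaccharomyces,Gorilla,Secale))),((Candida,(Cavia,Saimiri)),((Felis,Bacillus),(Hylobates,Saccharomyces)))).
From Candida up to that node: 3 branches. From Ambystoma up to the same node: 4 branches. Total: 3 + 4 = 7.

7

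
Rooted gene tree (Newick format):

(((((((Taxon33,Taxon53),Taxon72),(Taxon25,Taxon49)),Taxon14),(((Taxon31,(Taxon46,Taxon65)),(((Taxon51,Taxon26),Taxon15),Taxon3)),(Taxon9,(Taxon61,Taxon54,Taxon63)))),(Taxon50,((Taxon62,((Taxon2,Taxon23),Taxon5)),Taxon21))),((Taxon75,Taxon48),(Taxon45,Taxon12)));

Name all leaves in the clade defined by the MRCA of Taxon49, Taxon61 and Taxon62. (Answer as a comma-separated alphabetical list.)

Taxon14, Taxon15, Taxon2, Taxon21, Taxon23, Taxon25, Taxon26, Taxon3, Taxon31, Taxon33, Taxon46, Taxon49, Taxon5, Taxon50, Taxon51, Taxon53, Taxon54, Taxon61, Taxon62, Taxon63, Taxon65, Taxon72, Taxon9

Tracing Taxon49: it sits inside (Taxon25,Taxon49).
Tracing Taxon61: it sits inside (Taxon61,Taxon54,Taxon63).
Tracing Taxon62: it sits inside (Taxon62,((Taxon2,Taxon23),Taxon5)).
The smallest clade enclosing all 3 is ((((((Taxon33,Taxon53),Taxon72),(Taxon25,Taxon49)),Taxon14),(((Taxon31,(Taxon46,Taxon65)),(((Taxon51,Taxon26),Taxon15),Taxon3)),(Taxon9,(Taxon61,Taxon54,Taxon63)))),(Taxon50,((Taxon62,((Taxon2,Taxon23),Taxon5)),Taxon21))); the answer is its 23 terminal taxa in alphabetical order.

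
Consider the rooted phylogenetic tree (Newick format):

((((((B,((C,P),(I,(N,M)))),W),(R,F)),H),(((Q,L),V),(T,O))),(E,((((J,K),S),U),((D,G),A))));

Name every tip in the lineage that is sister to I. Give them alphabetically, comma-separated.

I attaches to the tree at the node subtending (I,(N,M)).
The other lineage descending from that same node — the sister group — is (N,M); its 2 tips in alphabetical order are the answer.

M, N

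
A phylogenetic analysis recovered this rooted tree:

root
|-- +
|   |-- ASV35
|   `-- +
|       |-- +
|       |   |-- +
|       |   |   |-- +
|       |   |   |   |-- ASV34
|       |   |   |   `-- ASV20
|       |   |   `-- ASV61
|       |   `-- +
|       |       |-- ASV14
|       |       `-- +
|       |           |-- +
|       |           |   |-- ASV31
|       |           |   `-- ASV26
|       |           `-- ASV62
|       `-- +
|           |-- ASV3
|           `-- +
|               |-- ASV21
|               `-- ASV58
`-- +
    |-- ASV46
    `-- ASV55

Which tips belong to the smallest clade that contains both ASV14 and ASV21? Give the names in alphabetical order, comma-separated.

Tracing ASV14: it sits inside (ASV14,((ASV31,ASV26),ASV62)).
Tracing ASV21: it sits inside (ASV21,ASV58).
The smallest clade enclosing both is ((((ASV34,ASV20),ASV61),(ASV14,((ASV31,ASV26),ASV62))),(ASV3,(ASV21,ASV58))); the answer is its 10 terminal taxa in alphabetical order.

ASV14, ASV20, ASV21, ASV26, ASV3, ASV31, ASV34, ASV58, ASV61, ASV62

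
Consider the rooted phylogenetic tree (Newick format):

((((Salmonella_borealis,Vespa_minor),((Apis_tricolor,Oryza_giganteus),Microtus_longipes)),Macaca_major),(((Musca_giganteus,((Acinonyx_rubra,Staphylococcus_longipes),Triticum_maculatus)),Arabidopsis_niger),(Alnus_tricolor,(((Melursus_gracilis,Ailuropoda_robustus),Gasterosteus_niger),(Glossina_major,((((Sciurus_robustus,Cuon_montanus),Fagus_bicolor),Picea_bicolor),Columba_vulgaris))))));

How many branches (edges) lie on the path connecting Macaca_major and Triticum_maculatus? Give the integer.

The MRCA of Macaca_major and Triticum_maculatus is the root of the tree.
From Macaca_major up to that node: 2 branches. From Triticum_maculatus up to the same node: 5 branches. Total: 2 + 5 = 7.

7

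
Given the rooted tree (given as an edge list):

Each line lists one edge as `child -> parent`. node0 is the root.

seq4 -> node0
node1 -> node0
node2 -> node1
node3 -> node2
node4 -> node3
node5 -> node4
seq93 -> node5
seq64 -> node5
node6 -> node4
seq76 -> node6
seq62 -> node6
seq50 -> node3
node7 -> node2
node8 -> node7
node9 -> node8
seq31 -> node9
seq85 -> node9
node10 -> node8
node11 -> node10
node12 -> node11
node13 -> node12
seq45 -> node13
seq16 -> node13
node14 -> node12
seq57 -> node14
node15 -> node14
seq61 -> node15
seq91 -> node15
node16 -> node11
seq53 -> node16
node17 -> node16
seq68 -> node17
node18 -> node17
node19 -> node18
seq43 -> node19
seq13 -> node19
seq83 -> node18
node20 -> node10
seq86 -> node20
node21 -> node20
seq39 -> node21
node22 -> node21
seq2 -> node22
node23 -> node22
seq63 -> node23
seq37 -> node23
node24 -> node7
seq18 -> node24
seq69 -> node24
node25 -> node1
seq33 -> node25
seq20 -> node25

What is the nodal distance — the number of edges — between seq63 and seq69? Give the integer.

The MRCA of seq63 and seq69 is the node subtending (((seq31,seq85),((((seq45,seq16),(seq57,(seq61,seq91))),(seq53,(seq68,((seq43,seq13),seq83)))),(seq86,(seq39,(seq2,(seq63,seq37)))))),(seq18,seq69)).
From seq63 up to that node: 7 branches. From seq69 up to the same node: 2 branches. Total: 7 + 2 = 9.

9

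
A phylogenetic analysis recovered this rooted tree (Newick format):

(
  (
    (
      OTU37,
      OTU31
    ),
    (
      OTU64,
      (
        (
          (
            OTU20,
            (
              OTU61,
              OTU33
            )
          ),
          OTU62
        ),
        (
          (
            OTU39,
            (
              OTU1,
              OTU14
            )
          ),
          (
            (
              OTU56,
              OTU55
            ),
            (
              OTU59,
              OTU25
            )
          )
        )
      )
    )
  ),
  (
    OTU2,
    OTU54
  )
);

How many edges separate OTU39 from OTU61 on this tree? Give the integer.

The MRCA of OTU39 and OTU61 is the node subtending (((OTU20,(OTU61,OTU33)),OTU62),((OTU39,(OTU1,OTU14)),((OTU56,OTU55),(OTU59,OTU25)))).
From OTU39 up to that node: 3 branches. From OTU61 up to the same node: 4 branches. Total: 3 + 4 = 7.

7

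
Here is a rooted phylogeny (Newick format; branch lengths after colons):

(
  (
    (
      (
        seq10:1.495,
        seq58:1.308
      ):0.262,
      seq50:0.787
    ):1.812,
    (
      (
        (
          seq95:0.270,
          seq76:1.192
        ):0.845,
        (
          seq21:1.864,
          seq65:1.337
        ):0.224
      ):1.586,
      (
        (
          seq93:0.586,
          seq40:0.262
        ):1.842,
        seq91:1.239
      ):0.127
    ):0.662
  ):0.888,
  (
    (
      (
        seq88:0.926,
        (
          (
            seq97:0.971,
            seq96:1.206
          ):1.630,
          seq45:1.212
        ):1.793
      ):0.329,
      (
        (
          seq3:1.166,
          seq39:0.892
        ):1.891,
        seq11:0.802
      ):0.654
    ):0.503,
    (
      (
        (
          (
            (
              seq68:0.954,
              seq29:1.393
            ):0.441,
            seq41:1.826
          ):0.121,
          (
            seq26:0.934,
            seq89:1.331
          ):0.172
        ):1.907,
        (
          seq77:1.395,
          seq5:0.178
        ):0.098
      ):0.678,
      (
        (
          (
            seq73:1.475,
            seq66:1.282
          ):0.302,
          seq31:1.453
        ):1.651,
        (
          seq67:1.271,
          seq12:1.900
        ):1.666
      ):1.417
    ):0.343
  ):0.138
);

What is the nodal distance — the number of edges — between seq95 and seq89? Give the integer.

11

The MRCA of seq95 and seq89 is the root of the tree.
From seq95 up to that node: 5 branches. From seq89 up to the same node: 6 branches. Total: 5 + 6 = 11.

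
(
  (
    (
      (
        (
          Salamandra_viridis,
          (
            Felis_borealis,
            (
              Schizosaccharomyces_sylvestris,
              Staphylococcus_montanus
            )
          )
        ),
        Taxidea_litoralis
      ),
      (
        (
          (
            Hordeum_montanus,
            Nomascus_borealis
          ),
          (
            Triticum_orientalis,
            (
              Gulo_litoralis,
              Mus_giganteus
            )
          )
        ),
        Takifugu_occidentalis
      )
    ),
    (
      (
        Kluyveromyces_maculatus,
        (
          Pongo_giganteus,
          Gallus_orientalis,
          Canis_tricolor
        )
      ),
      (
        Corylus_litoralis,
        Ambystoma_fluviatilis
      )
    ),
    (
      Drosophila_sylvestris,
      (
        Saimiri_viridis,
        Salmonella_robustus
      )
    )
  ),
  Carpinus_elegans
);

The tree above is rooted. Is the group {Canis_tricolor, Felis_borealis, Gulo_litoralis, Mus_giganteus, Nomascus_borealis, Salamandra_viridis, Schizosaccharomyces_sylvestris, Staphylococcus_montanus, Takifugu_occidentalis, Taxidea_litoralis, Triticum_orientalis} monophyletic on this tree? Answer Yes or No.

The MRCA of the listed taxa subtends ((((Salamandra_viridis,(Felis_borealis,(Schizosaccharomyces_sylvestris,Staphylococcus_montanus))),Taxidea_litoralis),(((Hordeum_montanus,Nomascus_borealis),(Triticum_orientalis,(Gulo_litoralis,Mus_giganteus))),Takifugu_occidentalis)),((Kluyveromyces_maculatus,(Pongo_giganteus,Gallus_orientalis,Canis_tricolor)),(Corylus_litoralis,Ambystoma_fluviatilis)),(Drosophila_sylvestris,(Saimiri_viridis,Salmonella_robustus))).
That clade also contains Ambystoma_fluviatilis, Corylus_litoralis, Drosophila_sylvestris, Gallus_orientalis, Hordeum_montanus, Kluyveromyces_maculatus, Pongo_giganteus, Saimiri_viridis, Salmonella_robustus, which are not in the proposed group, so the group is not monophyletic.

No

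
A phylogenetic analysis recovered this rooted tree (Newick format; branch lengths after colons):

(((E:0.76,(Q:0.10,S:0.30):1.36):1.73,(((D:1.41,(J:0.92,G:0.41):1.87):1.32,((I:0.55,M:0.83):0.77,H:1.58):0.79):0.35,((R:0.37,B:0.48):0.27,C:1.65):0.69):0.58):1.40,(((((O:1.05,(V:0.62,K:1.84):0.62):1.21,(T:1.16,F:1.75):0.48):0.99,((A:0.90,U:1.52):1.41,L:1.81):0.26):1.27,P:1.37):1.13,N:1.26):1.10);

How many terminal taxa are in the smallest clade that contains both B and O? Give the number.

22

The MRCA of B and O is the root, so the clade is the entire tree.
That clade contains 22 terminal taxa: A, B, C, D, E, F, G, H, I, J, K, L, M, N, O, P, Q, R, S, T, U, V.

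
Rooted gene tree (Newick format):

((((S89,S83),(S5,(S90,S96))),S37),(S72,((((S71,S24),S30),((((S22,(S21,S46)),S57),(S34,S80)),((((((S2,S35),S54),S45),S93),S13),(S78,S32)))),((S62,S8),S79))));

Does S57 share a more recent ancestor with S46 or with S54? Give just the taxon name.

The MRCA of S57 and S46 subtends ((S22,(S21,S46)),S57) (4 taxa).
The MRCA of S57 and S54 subtends ((((S22,(S21,S46)),S57),(S34,S80)),((((((S2,S35),S54),S45),S93),S13),(S78,S32))) (14 taxa).
The first is nested inside the second, so S57 shares a more recent common ancestor with S46.

S46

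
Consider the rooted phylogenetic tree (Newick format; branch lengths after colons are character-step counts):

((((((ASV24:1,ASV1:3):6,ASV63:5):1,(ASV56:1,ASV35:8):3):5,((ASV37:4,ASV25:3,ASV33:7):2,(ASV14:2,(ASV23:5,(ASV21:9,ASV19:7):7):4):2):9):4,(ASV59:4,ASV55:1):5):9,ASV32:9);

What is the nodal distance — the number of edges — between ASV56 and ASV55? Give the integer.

6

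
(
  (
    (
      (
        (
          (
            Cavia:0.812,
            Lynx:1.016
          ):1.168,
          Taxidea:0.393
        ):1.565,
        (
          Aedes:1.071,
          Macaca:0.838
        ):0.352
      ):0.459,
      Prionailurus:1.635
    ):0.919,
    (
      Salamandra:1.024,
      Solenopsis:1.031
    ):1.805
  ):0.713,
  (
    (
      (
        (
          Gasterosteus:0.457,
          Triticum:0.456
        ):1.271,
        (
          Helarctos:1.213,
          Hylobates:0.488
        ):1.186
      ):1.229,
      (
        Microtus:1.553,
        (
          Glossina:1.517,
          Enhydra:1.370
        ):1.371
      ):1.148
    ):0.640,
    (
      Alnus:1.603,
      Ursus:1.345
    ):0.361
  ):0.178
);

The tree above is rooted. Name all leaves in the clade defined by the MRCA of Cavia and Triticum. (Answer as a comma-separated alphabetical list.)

Aedes, Alnus, Cavia, Enhydra, Gasterosteus, Glossina, Helarctos, Hylobates, Lynx, Macaca, Microtus, Prionailurus, Salamandra, Solenopsis, Taxidea, Triticum, Ursus

Tracing Cavia: it sits inside (Cavia,Lynx).
Tracing Triticum: it sits inside (Gasterosteus,Triticum).
The smallest clade enclosing both is the whole tree (their MRCA is the root), so the answer is all 17 tips in alphabetical order.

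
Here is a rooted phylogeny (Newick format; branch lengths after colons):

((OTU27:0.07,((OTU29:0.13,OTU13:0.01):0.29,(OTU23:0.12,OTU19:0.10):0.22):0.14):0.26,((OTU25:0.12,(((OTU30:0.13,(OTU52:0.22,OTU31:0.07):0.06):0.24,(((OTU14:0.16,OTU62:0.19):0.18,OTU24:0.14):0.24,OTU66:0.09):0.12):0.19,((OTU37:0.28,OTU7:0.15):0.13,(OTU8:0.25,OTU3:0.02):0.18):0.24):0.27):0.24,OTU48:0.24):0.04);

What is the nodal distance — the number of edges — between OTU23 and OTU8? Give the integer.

10

The MRCA of OTU23 and OTU8 is the root of the tree.
From OTU23 up to that node: 4 branches. From OTU8 up to the same node: 6 branches. Total: 4 + 6 = 10.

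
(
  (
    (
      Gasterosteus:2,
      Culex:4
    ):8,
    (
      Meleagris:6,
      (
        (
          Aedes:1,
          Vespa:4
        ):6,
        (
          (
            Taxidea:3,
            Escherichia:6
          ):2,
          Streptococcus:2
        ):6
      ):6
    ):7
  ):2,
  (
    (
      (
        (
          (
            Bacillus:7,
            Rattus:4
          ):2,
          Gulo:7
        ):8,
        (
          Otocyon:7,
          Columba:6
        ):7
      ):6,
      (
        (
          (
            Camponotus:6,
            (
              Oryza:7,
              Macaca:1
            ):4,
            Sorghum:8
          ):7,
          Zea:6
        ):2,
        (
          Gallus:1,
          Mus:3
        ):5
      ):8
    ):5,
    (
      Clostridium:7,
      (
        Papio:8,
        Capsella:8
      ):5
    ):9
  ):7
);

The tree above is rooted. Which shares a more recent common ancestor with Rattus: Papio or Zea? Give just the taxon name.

The MRCA of Rattus and Zea subtends ((((Bacillus,Rattus),Gulo),(Otocyon,Columba)),(((Camponotus,(Oryza,Macaca),Sorghum),Zea),(Gallus,Mus))) (12 taxa).
The MRCA of Rattus and Papio subtends (((((Bacillus,Rattus),Gulo),(Otocyon,Columba)),(((Camponotus,(Oryza,Macaca),Sorghum),Zea),(Gallus,Mus))),(Clostridium,(Papio,Capsella))) (15 taxa).
The first is nested inside the second, so Rattus shares a more recent common ancestor with Zea.

Zea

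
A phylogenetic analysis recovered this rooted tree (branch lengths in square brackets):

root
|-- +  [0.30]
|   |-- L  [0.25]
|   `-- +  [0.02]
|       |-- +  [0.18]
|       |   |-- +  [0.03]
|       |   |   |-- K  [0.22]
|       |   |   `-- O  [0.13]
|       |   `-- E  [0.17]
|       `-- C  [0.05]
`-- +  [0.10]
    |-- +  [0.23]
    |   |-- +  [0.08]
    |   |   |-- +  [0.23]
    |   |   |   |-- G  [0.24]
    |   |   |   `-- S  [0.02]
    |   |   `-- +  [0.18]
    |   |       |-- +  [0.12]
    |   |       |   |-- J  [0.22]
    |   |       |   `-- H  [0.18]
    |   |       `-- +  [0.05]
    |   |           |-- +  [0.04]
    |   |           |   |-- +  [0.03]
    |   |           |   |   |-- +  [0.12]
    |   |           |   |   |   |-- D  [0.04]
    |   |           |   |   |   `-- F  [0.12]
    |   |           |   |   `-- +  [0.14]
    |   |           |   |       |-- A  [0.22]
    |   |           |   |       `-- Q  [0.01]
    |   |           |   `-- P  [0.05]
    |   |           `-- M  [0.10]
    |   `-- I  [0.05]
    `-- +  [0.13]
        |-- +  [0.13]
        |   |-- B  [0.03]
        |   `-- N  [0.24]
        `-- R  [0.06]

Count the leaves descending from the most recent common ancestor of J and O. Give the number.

The MRCA of J and O is the root, so the clade is the entire tree.
That clade contains 19 terminal taxa: A, B, C, D, E, F, G, H, I, J, K, L, M, N, O, P, Q, R, S.

19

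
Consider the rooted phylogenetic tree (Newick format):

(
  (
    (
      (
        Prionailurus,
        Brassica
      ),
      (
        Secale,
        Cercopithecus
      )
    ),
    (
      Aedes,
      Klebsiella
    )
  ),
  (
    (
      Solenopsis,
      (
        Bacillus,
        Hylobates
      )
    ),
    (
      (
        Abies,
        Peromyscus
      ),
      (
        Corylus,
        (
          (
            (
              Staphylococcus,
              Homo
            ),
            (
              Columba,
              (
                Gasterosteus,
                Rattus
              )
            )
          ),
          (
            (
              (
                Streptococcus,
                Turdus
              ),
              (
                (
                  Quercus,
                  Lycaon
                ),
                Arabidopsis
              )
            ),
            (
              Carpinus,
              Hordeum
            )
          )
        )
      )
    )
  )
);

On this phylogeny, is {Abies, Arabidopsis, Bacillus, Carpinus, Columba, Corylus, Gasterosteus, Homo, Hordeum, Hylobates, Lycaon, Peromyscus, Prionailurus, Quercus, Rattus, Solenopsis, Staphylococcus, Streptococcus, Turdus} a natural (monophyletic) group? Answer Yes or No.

No

The MRCA of the listed taxa is the root, so the smallest clade containing them is the whole tree.
That clade also contains Aedes, Brassica, Cercopithecus, Klebsiella, Secale, which are not in the proposed group, so the group is not monophyletic.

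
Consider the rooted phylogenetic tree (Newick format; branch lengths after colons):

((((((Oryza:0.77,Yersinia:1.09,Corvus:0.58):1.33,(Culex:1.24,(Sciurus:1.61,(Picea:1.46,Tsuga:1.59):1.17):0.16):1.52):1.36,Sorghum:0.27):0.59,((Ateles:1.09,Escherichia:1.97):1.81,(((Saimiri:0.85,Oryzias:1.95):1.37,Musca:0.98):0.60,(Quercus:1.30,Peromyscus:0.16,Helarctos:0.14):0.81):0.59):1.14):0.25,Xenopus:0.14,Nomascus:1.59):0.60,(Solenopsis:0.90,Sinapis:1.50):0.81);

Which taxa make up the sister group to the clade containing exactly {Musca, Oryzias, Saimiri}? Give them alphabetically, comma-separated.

Helarctos, Peromyscus, Quercus

The clade containing exactly {Musca, Oryzias, Saimiri} attaches to the tree at the node subtending (((Saimiri,Oryzias),Musca),(Quercus,Peromyscus,Helarctos)).
The other lineage descending from that same node — the sister group — is (Quercus,Peromyscus,Helarctos); its 3 tips in alphabetical order are the answer.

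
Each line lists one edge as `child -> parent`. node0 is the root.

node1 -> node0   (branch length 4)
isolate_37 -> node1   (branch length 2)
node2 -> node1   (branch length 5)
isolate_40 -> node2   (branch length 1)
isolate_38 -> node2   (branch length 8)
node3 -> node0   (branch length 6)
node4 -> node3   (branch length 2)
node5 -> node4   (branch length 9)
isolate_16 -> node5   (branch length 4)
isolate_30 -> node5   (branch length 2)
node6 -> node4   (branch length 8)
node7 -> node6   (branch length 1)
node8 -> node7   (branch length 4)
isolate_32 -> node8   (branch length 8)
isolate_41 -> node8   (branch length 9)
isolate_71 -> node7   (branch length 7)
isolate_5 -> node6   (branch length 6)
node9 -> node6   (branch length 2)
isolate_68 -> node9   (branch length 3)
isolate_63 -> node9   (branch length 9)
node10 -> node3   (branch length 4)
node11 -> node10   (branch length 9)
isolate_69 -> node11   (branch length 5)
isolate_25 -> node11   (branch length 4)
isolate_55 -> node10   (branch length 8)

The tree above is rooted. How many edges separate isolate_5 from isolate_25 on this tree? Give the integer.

6

The MRCA of isolate_5 and isolate_25 is the node subtending (((isolate_16,isolate_30),(((isolate_32,isolate_41),isolate_71),isolate_5,(isolate_68,isolate_63))),((isolate_69,isolate_25),isolate_55)).
From isolate_5 up to that node: 3 branches. From isolate_25 up to the same node: 3 branches. Total: 3 + 3 = 6.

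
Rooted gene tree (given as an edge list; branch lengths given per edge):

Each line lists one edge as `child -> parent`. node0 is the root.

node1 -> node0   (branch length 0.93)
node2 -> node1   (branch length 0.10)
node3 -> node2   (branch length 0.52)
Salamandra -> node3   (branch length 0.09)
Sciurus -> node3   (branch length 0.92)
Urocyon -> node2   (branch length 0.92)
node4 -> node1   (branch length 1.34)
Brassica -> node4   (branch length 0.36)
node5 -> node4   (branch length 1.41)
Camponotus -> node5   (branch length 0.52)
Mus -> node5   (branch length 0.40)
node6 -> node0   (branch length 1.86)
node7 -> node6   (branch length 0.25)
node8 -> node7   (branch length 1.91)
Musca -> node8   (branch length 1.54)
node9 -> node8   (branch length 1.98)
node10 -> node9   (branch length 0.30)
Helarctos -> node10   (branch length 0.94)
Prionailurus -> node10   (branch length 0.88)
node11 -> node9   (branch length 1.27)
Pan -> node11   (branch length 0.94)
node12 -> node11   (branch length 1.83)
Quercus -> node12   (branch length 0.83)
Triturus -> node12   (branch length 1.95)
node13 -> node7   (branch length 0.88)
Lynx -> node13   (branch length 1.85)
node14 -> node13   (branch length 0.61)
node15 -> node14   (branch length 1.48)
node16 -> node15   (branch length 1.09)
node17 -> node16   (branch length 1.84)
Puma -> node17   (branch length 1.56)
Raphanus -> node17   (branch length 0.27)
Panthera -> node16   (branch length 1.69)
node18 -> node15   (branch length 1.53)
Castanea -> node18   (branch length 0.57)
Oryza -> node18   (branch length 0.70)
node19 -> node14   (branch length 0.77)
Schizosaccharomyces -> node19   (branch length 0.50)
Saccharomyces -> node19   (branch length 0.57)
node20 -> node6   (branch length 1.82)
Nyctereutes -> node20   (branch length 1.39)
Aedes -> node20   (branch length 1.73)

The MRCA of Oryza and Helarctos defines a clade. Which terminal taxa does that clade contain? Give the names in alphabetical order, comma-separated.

Tracing Oryza: it sits inside (Castanea,Oryza).
Tracing Helarctos: it sits inside (Helarctos,Prionailurus).
The smallest clade enclosing both is ((Musca,((Helarctos,Prionailurus),(Pan,(Quercus,Triturus)))),(Lynx,((((Puma,Raphanus),Panthera),(Castanea,Oryza)),(Schizosaccharomyces,Saccharomyces)))); the answer is its 14 terminal taxa in alphabetical order.

Castanea, Helarctos, Lynx, Musca, Oryza, Pan, Panthera, Prionailurus, Puma, Quercus, Raphanus, Saccharomyces, Schizosaccharomyces, Triturus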